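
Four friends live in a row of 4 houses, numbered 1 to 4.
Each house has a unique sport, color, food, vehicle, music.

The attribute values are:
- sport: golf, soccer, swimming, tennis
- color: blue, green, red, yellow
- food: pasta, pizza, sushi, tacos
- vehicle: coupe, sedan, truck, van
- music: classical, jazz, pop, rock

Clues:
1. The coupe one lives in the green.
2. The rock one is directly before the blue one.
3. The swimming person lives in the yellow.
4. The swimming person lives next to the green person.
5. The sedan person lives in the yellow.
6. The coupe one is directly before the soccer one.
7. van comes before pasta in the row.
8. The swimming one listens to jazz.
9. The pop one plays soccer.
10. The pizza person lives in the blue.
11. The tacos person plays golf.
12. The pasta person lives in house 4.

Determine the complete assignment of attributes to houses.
Solution:

House | Sport | Color | Food | Vehicle | Music
----------------------------------------------
  1   | swimming | yellow | sushi | sedan | jazz
  2   | golf | green | tacos | coupe | rock
  3   | soccer | blue | pizza | van | pop
  4   | tennis | red | pasta | truck | classical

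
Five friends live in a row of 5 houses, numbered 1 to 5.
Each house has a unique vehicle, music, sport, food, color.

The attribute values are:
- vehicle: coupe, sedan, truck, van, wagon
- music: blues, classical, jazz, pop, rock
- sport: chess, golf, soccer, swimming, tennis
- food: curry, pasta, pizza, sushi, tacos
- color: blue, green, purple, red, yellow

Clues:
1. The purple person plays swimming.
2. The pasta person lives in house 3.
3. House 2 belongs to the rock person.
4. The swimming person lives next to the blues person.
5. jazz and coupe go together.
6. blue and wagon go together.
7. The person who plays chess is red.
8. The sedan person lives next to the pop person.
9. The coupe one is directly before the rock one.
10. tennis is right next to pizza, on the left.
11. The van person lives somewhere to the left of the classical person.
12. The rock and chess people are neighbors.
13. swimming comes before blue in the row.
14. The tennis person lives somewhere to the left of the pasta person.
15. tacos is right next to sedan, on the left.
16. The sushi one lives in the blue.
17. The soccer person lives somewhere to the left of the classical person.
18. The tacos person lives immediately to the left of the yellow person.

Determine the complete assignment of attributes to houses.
Solution:

House | Vehicle | Music | Sport | Food | Color
----------------------------------------------
  1   | coupe | jazz | tennis | tacos | green
  2   | sedan | rock | soccer | pizza | yellow
  3   | van | pop | chess | pasta | red
  4   | truck | classical | swimming | curry | purple
  5   | wagon | blues | golf | sushi | blue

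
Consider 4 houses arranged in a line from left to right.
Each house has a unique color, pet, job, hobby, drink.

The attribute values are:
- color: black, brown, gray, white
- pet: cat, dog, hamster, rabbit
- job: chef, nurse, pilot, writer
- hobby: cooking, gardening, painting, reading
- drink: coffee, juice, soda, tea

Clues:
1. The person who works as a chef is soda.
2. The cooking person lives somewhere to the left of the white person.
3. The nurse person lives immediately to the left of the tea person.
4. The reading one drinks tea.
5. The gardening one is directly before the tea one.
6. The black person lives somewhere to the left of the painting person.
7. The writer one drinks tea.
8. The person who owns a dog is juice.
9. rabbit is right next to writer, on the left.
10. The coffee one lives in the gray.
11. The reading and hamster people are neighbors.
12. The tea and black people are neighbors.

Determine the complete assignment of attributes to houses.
Solution:

House | Color | Pet | Job | Hobby | Drink
-----------------------------------------
  1   | gray | rabbit | nurse | gardening | coffee
  2   | brown | cat | writer | reading | tea
  3   | black | hamster | chef | cooking | soda
  4   | white | dog | pilot | painting | juice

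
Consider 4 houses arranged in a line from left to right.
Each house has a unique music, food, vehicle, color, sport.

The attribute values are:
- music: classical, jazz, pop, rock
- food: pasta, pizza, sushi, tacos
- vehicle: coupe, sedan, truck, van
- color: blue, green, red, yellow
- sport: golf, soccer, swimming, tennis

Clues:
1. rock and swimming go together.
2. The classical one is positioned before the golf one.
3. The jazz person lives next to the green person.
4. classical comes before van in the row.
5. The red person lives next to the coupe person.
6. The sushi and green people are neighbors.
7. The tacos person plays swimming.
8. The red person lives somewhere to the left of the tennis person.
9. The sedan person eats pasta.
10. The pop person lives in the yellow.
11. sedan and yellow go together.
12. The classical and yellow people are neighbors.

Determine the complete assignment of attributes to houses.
Solution:

House | Music | Food | Vehicle | Color | Sport
----------------------------------------------
  1   | jazz | sushi | truck | red | soccer
  2   | classical | pizza | coupe | green | tennis
  3   | pop | pasta | sedan | yellow | golf
  4   | rock | tacos | van | blue | swimming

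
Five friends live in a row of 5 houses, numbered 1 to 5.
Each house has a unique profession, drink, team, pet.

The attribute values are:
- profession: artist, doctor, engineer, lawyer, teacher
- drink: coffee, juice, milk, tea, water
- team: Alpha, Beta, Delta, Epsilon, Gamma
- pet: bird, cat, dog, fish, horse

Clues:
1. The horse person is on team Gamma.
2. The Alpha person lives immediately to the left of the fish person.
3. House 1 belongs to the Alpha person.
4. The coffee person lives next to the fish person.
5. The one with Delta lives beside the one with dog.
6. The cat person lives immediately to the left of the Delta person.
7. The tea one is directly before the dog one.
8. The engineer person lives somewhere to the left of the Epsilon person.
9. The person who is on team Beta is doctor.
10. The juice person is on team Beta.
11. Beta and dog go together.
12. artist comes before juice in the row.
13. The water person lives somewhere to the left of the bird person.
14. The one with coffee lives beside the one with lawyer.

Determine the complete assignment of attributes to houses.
Solution:

House | Profession | Drink | Team | Pet
---------------------------------------
  1   | artist | coffee | Alpha | cat
  2   | lawyer | tea | Delta | fish
  3   | doctor | juice | Beta | dog
  4   | engineer | water | Gamma | horse
  5   | teacher | milk | Epsilon | bird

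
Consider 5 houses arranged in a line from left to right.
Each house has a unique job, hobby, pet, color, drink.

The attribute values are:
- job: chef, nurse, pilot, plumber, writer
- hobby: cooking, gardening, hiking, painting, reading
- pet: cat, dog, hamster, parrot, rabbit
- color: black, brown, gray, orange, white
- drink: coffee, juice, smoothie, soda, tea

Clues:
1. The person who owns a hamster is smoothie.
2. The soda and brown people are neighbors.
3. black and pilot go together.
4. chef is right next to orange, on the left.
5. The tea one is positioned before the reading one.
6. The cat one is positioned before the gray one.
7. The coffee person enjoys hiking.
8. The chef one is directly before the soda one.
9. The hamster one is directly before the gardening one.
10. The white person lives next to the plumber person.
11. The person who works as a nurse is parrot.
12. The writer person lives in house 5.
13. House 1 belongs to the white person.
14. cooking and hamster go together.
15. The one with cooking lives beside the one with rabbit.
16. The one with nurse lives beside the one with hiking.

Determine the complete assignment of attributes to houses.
Solution:

House | Job | Hobby | Pet | Color | Drink
-----------------------------------------
  1   | chef | cooking | hamster | white | smoothie
  2   | plumber | gardening | rabbit | orange | soda
  3   | nurse | painting | parrot | brown | tea
  4   | pilot | hiking | cat | black | coffee
  5   | writer | reading | dog | gray | juice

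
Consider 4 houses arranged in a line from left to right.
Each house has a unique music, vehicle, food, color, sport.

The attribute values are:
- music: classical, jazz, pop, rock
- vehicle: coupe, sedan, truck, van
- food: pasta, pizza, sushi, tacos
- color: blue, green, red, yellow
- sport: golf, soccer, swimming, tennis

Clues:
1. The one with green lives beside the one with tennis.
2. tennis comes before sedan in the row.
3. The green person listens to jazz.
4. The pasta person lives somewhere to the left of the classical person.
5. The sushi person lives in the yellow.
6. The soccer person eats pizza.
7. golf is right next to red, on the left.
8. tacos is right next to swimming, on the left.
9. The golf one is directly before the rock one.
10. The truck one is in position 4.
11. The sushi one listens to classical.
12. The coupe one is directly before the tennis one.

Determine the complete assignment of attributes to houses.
Solution:

House | Music | Vehicle | Food | Color | Sport
----------------------------------------------
  1   | jazz | coupe | pasta | green | golf
  2   | rock | van | tacos | red | tennis
  3   | classical | sedan | sushi | yellow | swimming
  4   | pop | truck | pizza | blue | soccer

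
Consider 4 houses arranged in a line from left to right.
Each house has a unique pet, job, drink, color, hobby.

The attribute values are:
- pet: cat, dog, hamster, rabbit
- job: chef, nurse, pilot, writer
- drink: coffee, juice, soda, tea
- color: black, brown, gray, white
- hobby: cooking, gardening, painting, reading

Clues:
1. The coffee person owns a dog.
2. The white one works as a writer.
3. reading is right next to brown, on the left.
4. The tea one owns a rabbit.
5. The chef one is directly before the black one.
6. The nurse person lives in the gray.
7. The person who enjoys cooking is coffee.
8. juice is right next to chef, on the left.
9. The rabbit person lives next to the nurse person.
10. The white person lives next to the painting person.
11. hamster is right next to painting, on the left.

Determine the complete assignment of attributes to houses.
Solution:

House | Pet | Job | Drink | Color | Hobby
-----------------------------------------
  1   | hamster | writer | juice | white | reading
  2   | cat | chef | soda | brown | painting
  3   | rabbit | pilot | tea | black | gardening
  4   | dog | nurse | coffee | gray | cooking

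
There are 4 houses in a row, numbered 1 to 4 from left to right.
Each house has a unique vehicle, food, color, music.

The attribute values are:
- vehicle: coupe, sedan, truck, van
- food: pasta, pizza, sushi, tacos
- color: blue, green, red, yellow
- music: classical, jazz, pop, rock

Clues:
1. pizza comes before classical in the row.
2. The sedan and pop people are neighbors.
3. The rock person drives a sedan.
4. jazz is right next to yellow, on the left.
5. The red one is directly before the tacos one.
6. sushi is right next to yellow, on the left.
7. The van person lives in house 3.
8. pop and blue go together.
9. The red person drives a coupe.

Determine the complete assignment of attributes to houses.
Solution:

House | Vehicle | Food | Color | Music
--------------------------------------
  1   | coupe | sushi | red | jazz
  2   | sedan | tacos | yellow | rock
  3   | van | pizza | blue | pop
  4   | truck | pasta | green | classical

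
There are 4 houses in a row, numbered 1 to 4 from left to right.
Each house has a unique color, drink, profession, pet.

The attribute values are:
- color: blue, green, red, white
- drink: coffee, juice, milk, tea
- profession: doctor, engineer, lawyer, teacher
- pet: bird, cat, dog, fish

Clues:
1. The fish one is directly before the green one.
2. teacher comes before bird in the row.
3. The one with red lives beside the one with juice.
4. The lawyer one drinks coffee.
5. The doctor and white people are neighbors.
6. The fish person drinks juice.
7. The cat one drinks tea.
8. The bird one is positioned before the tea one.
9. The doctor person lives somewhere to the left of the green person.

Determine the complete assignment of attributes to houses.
Solution:

House | Color | Drink | Profession | Pet
----------------------------------------
  1   | red | milk | doctor | dog
  2   | white | juice | teacher | fish
  3   | green | coffee | lawyer | bird
  4   | blue | tea | engineer | cat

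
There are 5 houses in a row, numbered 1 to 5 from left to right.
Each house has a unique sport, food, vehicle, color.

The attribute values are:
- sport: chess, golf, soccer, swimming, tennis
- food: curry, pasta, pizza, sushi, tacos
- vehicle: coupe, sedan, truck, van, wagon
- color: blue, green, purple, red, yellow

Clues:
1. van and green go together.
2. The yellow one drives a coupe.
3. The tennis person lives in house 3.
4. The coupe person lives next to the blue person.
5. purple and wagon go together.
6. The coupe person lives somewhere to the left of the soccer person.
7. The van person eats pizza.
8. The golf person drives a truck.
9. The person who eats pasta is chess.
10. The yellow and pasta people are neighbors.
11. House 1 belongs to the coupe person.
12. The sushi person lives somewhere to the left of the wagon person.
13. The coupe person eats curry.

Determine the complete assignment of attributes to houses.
Solution:

House | Sport | Food | Vehicle | Color
--------------------------------------
  1   | swimming | curry | coupe | yellow
  2   | chess | pasta | sedan | blue
  3   | tennis | pizza | van | green
  4   | golf | sushi | truck | red
  5   | soccer | tacos | wagon | purple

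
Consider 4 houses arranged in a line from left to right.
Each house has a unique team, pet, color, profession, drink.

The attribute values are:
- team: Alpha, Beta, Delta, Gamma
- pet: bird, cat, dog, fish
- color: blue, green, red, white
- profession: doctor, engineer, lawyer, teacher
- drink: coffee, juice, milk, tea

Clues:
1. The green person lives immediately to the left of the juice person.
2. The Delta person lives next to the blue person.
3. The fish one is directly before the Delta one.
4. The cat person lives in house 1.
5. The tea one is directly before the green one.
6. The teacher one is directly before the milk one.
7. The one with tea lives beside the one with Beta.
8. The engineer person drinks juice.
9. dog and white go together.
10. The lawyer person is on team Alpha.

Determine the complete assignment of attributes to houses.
Solution:

House | Team | Pet | Color | Profession | Drink
-----------------------------------------------
  1   | Gamma | cat | red | teacher | tea
  2   | Beta | fish | green | doctor | milk
  3   | Delta | dog | white | engineer | juice
  4   | Alpha | bird | blue | lawyer | coffee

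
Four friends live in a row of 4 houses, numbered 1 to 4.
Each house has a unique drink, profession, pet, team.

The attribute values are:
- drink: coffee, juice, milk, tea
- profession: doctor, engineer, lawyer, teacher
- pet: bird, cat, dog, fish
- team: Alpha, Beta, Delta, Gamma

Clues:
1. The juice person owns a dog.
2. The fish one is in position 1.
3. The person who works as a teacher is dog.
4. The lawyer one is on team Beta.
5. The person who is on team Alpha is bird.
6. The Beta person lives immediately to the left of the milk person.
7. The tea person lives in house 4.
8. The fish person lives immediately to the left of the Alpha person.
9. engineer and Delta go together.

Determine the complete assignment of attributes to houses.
Solution:

House | Drink | Profession | Pet | Team
---------------------------------------
  1   | coffee | lawyer | fish | Beta
  2   | milk | doctor | bird | Alpha
  3   | juice | teacher | dog | Gamma
  4   | tea | engineer | cat | Delta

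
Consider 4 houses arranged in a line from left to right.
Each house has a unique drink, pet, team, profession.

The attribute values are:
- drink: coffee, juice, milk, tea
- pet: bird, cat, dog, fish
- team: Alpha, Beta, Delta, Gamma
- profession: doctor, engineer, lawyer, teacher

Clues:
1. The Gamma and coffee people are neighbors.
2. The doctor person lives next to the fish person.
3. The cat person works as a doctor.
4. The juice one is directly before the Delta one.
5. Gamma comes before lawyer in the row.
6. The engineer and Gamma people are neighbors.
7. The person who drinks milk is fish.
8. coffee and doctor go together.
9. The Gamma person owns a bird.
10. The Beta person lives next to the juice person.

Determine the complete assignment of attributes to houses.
Solution:

House | Drink | Pet | Team | Profession
---------------------------------------
  1   | tea | dog | Beta | engineer
  2   | juice | bird | Gamma | teacher
  3   | coffee | cat | Delta | doctor
  4   | milk | fish | Alpha | lawyer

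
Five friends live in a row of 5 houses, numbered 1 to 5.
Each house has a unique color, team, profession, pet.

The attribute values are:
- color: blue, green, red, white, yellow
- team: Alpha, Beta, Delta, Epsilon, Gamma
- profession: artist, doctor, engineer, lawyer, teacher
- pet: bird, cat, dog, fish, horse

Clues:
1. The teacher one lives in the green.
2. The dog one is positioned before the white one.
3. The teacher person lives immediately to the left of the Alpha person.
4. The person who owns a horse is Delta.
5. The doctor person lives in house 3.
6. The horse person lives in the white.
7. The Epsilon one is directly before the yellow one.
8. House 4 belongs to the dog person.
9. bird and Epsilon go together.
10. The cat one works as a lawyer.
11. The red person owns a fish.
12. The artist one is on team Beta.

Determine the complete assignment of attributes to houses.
Solution:

House | Color | Team | Profession | Pet
---------------------------------------
  1   | green | Epsilon | teacher | bird
  2   | yellow | Alpha | lawyer | cat
  3   | red | Gamma | doctor | fish
  4   | blue | Beta | artist | dog
  5   | white | Delta | engineer | horse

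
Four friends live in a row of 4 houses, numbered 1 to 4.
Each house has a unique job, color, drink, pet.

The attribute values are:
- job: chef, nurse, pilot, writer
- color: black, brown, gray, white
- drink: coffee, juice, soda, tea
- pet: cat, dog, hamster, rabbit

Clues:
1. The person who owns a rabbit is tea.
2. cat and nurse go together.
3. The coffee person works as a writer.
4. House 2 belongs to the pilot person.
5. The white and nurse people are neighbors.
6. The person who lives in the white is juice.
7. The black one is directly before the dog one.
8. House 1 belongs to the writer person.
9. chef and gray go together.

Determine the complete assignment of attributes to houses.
Solution:

House | Job | Color | Drink | Pet
---------------------------------
  1   | writer | black | coffee | hamster
  2   | pilot | white | juice | dog
  3   | nurse | brown | soda | cat
  4   | chef | gray | tea | rabbit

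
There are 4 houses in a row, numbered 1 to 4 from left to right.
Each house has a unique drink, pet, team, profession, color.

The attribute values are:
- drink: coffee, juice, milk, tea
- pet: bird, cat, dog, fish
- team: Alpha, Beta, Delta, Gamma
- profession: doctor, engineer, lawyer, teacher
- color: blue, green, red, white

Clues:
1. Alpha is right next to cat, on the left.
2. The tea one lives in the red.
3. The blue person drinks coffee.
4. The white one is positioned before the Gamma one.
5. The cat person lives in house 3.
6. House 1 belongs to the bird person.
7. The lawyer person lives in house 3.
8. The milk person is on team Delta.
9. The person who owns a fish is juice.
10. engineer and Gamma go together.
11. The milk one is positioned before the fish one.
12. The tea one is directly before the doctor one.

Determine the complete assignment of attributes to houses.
Solution:

House | Drink | Pet | Team | Profession | Color
-----------------------------------------------
  1   | tea | bird | Beta | teacher | red
  2   | coffee | dog | Alpha | doctor | blue
  3   | milk | cat | Delta | lawyer | white
  4   | juice | fish | Gamma | engineer | green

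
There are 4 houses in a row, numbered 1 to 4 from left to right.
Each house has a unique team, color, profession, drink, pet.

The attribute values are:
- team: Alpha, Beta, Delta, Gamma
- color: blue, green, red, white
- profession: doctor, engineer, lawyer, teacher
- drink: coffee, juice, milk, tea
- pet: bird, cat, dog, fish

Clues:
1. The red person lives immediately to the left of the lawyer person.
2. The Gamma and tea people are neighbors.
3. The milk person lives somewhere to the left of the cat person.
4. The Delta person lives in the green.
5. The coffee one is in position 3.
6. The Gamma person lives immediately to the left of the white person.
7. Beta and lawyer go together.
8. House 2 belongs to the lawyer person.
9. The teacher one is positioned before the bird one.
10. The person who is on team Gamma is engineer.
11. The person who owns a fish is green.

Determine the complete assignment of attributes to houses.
Solution:

House | Team | Color | Profession | Drink | Pet
-----------------------------------------------
  1   | Gamma | red | engineer | milk | dog
  2   | Beta | white | lawyer | tea | cat
  3   | Delta | green | teacher | coffee | fish
  4   | Alpha | blue | doctor | juice | bird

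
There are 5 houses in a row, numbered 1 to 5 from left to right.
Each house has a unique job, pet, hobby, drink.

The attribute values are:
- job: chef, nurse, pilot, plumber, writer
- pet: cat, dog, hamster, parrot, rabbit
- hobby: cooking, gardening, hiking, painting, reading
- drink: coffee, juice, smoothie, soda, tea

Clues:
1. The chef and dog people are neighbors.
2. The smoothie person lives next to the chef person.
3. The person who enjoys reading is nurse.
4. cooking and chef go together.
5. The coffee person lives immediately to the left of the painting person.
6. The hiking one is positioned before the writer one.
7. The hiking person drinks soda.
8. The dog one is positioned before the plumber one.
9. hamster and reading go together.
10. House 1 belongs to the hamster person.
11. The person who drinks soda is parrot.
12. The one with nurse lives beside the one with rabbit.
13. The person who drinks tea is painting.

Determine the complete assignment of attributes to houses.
Solution:

House | Job | Pet | Hobby | Drink
---------------------------------
  1   | nurse | hamster | reading | smoothie
  2   | chef | rabbit | cooking | coffee
  3   | pilot | dog | painting | tea
  4   | plumber | parrot | hiking | soda
  5   | writer | cat | gardening | juice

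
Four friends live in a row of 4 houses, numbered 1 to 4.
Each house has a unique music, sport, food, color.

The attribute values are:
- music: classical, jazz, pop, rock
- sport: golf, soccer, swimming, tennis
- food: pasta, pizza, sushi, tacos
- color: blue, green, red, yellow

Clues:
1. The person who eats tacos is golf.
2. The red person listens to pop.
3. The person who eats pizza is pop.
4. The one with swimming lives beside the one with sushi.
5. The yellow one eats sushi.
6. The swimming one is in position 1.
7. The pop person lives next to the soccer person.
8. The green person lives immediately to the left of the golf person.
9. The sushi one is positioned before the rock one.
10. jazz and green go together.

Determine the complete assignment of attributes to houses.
Solution:

House | Music | Sport | Food | Color
------------------------------------
  1   | pop | swimming | pizza | red
  2   | classical | soccer | sushi | yellow
  3   | jazz | tennis | pasta | green
  4   | rock | golf | tacos | blue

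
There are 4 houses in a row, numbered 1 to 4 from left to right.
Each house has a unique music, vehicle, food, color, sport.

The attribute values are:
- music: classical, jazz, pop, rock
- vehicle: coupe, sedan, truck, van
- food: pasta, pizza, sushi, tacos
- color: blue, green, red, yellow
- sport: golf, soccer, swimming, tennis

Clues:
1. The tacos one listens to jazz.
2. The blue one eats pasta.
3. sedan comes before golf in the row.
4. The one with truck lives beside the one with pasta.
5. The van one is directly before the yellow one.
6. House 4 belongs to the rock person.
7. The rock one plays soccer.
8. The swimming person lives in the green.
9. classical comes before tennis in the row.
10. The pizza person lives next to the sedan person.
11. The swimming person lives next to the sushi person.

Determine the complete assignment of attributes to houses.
Solution:

House | Music | Vehicle | Food | Color | Sport
----------------------------------------------
  1   | classical | van | pizza | green | swimming
  2   | pop | sedan | sushi | yellow | tennis
  3   | jazz | truck | tacos | red | golf
  4   | rock | coupe | pasta | blue | soccer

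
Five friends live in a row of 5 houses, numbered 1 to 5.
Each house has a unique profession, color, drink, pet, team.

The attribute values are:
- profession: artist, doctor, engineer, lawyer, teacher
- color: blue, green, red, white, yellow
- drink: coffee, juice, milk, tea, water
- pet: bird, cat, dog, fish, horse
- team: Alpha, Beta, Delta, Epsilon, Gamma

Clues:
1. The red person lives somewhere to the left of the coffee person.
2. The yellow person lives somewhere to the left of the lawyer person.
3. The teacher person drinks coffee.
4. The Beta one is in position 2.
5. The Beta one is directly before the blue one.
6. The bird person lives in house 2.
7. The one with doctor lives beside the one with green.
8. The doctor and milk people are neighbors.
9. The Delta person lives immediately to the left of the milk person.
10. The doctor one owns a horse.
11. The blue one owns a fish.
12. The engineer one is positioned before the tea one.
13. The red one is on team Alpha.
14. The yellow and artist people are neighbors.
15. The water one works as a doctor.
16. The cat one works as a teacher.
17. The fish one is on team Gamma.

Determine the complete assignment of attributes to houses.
Solution:

House | Profession | Color | Drink | Pet | Team
-----------------------------------------------
  1   | doctor | yellow | water | horse | Delta
  2   | artist | green | milk | bird | Beta
  3   | engineer | blue | juice | fish | Gamma
  4   | lawyer | red | tea | dog | Alpha
  5   | teacher | white | coffee | cat | Epsilon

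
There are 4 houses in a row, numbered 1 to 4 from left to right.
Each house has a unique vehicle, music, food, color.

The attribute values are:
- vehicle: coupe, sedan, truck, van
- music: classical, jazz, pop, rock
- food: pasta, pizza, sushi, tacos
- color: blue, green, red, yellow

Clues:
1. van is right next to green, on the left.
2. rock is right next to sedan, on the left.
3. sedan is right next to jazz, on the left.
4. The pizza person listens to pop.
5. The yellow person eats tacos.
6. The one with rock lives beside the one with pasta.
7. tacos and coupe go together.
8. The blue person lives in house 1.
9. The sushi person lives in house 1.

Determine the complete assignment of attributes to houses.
Solution:

House | Vehicle | Music | Food | Color
--------------------------------------
  1   | van | rock | sushi | blue
  2   | sedan | classical | pasta | green
  3   | coupe | jazz | tacos | yellow
  4   | truck | pop | pizza | red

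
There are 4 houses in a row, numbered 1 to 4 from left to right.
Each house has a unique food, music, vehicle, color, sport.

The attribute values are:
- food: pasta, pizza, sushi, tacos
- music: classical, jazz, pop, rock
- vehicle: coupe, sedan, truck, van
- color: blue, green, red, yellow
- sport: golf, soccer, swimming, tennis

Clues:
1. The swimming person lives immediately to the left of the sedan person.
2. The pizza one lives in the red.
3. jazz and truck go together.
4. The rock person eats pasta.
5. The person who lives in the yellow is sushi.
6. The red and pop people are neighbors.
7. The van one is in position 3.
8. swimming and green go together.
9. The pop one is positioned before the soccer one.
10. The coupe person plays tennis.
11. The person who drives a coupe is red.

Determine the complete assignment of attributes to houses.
Solution:

House | Food | Music | Vehicle | Color | Sport
----------------------------------------------
  1   | sushi | jazz | truck | yellow | golf
  2   | pizza | classical | coupe | red | tennis
  3   | tacos | pop | van | green | swimming
  4   | pasta | rock | sedan | blue | soccer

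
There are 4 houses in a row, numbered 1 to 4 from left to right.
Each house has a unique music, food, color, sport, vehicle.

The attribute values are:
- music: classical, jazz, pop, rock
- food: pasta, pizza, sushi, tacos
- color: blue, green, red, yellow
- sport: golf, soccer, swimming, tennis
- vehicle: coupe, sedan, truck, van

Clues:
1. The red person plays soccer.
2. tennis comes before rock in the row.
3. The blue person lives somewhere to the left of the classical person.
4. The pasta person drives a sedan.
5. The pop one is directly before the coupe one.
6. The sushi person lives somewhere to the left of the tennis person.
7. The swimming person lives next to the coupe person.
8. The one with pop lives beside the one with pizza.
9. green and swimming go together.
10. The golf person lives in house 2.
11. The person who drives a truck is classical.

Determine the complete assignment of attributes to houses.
Solution:

House | Music | Food | Color | Sport | Vehicle
----------------------------------------------
  1   | pop | sushi | green | swimming | van
  2   | jazz | pizza | blue | golf | coupe
  3   | classical | tacos | yellow | tennis | truck
  4   | rock | pasta | red | soccer | sedan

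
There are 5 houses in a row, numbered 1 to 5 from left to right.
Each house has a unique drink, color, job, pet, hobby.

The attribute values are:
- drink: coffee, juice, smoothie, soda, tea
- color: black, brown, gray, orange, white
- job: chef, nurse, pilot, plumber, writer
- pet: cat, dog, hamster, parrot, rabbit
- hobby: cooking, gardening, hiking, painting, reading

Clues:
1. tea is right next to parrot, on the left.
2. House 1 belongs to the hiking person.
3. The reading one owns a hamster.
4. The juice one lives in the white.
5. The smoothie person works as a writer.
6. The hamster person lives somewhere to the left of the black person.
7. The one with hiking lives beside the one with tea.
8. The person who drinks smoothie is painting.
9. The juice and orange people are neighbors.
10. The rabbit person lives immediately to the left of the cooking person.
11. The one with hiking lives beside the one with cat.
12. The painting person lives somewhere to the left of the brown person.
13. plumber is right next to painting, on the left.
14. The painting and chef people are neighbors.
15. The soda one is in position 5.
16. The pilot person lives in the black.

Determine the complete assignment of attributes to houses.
Solution:

House | Drink | Color | Job | Pet | Hobby
-----------------------------------------
  1   | juice | white | nurse | rabbit | hiking
  2   | tea | orange | plumber | cat | cooking
  3   | smoothie | gray | writer | parrot | painting
  4   | coffee | brown | chef | hamster | reading
  5   | soda | black | pilot | dog | gardening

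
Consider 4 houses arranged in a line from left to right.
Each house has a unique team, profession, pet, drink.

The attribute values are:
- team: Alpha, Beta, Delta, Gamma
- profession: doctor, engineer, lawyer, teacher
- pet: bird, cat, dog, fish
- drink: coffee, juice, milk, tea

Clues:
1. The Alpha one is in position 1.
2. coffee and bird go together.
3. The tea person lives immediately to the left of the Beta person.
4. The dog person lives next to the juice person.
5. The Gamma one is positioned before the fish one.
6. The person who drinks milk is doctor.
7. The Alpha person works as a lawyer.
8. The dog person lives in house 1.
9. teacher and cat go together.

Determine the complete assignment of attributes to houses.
Solution:

House | Team | Profession | Pet | Drink
---------------------------------------
  1   | Alpha | lawyer | dog | tea
  2   | Beta | teacher | cat | juice
  3   | Gamma | engineer | bird | coffee
  4   | Delta | doctor | fish | milk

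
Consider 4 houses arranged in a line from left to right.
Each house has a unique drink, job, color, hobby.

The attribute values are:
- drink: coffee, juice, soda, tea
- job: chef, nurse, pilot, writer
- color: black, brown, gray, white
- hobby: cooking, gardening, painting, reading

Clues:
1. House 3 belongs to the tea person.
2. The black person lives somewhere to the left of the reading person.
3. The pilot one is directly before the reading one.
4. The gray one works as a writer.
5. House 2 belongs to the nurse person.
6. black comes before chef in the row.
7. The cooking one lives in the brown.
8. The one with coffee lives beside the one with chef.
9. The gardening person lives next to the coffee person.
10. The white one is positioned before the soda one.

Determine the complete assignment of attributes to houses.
Solution:

House | Drink | Job | Color | Hobby
-----------------------------------
  1   | juice | pilot | black | gardening
  2   | coffee | nurse | white | reading
  3   | tea | chef | brown | cooking
  4   | soda | writer | gray | painting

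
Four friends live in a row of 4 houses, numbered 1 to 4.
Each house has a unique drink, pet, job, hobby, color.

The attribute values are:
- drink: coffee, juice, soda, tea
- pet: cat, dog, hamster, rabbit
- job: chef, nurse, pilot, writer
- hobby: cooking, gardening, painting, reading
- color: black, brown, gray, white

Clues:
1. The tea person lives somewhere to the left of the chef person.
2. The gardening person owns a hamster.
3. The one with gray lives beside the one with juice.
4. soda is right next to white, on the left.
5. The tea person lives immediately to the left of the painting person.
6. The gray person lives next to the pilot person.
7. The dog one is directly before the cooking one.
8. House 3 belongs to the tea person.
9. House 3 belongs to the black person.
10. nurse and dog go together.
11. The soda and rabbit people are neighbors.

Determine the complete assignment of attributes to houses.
Solution:

House | Drink | Pet | Job | Hobby | Color
-----------------------------------------
  1   | soda | dog | nurse | reading | gray
  2   | juice | rabbit | pilot | cooking | white
  3   | tea | hamster | writer | gardening | black
  4   | coffee | cat | chef | painting | brown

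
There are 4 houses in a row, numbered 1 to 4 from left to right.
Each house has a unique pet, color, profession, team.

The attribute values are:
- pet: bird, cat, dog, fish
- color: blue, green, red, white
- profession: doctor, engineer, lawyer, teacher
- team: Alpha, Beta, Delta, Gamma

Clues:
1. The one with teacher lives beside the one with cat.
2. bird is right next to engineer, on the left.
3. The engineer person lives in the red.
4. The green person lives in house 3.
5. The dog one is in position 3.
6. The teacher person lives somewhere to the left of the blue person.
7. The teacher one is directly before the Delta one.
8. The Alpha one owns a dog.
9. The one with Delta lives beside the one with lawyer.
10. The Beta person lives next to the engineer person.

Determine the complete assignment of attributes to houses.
Solution:

House | Pet | Color | Profession | Team
---------------------------------------
  1   | bird | white | teacher | Beta
  2   | cat | red | engineer | Delta
  3   | dog | green | lawyer | Alpha
  4   | fish | blue | doctor | Gamma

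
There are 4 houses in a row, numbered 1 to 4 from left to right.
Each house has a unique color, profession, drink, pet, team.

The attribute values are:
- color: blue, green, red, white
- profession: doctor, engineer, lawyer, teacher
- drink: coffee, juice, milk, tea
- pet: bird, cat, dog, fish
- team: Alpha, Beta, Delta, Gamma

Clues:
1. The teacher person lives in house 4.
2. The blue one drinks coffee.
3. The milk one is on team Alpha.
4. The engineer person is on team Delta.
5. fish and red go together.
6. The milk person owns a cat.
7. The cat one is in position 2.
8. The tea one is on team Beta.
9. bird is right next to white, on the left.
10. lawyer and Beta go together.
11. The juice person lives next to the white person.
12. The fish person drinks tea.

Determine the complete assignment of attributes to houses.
Solution:

House | Color | Profession | Drink | Pet | Team
-----------------------------------------------
  1   | green | engineer | juice | bird | Delta
  2   | white | doctor | milk | cat | Alpha
  3   | red | lawyer | tea | fish | Beta
  4   | blue | teacher | coffee | dog | Gamma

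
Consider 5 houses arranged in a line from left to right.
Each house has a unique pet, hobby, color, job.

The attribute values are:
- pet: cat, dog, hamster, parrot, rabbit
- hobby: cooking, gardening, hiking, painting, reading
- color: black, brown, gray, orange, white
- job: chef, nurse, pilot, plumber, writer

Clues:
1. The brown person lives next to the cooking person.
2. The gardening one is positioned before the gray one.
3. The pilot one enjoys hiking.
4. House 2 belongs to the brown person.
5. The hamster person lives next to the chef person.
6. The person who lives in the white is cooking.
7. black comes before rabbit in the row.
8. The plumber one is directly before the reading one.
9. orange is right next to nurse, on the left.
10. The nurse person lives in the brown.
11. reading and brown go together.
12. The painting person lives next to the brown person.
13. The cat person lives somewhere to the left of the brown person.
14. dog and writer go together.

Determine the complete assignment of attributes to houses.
Solution:

House | Pet | Hobby | Color | Job
---------------------------------
  1   | cat | painting | orange | plumber
  2   | hamster | reading | brown | nurse
  3   | parrot | cooking | white | chef
  4   | dog | gardening | black | writer
  5   | rabbit | hiking | gray | pilot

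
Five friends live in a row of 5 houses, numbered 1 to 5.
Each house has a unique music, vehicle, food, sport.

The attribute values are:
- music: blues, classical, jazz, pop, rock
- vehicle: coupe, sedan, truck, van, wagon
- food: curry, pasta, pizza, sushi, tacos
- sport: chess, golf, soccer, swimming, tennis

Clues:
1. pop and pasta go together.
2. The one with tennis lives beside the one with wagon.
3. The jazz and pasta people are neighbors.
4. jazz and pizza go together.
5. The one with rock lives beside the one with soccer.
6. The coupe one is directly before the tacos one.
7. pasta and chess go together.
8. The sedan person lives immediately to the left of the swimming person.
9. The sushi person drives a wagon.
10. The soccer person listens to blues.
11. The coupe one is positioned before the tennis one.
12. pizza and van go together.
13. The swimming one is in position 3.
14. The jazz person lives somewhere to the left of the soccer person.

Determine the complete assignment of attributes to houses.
Solution:

House | Music | Vehicle | Food | Sport
--------------------------------------
  1   | jazz | van | pizza | golf
  2   | pop | sedan | pasta | chess
  3   | classical | coupe | curry | swimming
  4   | rock | truck | tacos | tennis
  5   | blues | wagon | sushi | soccer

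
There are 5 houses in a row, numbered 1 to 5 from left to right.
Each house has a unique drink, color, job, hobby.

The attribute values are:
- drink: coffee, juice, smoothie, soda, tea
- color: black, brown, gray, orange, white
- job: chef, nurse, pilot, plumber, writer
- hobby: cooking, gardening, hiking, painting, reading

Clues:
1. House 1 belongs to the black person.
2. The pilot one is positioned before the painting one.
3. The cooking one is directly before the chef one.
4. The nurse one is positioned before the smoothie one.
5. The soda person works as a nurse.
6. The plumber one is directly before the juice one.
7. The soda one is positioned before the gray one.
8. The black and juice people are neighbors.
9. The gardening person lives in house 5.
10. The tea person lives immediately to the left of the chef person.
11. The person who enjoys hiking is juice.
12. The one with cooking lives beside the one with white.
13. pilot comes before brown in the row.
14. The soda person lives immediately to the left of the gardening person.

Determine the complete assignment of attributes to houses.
Solution:

House | Drink | Color | Job | Hobby
-----------------------------------
  1   | tea | black | plumber | cooking
  2   | juice | white | chef | hiking
  3   | coffee | orange | pilot | reading
  4   | soda | brown | nurse | painting
  5   | smoothie | gray | writer | gardening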